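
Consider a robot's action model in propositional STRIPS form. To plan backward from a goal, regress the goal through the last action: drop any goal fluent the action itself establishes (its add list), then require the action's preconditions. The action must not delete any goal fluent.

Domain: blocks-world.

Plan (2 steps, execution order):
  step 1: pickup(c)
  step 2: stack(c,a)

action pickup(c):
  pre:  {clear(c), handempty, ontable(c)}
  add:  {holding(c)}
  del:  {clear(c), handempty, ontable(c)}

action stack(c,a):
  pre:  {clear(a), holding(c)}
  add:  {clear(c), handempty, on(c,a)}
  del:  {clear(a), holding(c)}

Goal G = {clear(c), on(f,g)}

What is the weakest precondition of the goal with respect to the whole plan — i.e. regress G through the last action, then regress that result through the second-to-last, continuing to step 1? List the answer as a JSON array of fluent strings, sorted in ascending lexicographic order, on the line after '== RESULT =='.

Regress step by step:
  through step 2 (stack(c,a)): drop {clear(c)}, keep {on(f,g)}, require {clear(a), holding(c)}
    → {clear(a), holding(c), on(f,g)}
  through step 1 (pickup(c)): drop {holding(c)}, keep {clear(a), on(f,g)}, require {clear(c), handempty, ontable(c)}
    → {clear(a), clear(c), handempty, on(f,g), ontable(c)}

== RESULT ==
["clear(a)", "clear(c)", "handempty", "on(f,g)", "ontable(c)"]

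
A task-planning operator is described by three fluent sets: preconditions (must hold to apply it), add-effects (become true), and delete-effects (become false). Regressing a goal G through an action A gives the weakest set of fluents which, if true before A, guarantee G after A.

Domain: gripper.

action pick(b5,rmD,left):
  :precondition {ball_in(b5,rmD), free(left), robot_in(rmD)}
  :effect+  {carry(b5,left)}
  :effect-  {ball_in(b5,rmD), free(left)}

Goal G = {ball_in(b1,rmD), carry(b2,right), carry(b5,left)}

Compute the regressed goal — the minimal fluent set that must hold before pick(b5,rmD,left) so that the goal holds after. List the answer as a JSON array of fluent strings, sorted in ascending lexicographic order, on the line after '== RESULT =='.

Compute (G \ add) ∪ pre:
  G ∩ del = {}  (empty — regression defined)
  G \ add = {ball_in(b1,rmD), carry(b2,right), carry(b5,left)} \ {carry(b5,left)} = {ball_in(b1,rmD), carry(b2,right)}
  ∪ pre   = {ball_in(b1,rmD), carry(b2,right)} ∪ {ball_in(b5,rmD), free(left), robot_in(rmD)}
          = {ball_in(b1,rmD), ball_in(b5,rmD), carry(b2,right), free(left), robot_in(rmD)}

== RESULT ==
["ball_in(b1,rmD)", "ball_in(b5,rmD)", "carry(b2,right)", "free(left)", "robot_in(rmD)"]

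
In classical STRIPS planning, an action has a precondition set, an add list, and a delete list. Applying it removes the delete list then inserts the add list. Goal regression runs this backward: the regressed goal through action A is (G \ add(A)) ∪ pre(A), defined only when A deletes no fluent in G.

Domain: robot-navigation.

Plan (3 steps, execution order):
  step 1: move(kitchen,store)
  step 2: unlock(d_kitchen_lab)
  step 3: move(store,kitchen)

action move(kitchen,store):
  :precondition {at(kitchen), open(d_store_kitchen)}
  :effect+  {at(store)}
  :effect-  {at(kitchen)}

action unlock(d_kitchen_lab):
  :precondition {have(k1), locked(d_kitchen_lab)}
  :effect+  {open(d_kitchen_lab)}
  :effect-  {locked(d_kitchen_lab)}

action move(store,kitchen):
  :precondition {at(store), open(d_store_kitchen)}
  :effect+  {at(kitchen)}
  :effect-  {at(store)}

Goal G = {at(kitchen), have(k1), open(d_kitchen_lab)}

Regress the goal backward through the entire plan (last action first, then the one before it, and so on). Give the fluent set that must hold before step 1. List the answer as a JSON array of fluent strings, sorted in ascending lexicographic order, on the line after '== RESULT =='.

Regress step by step:
  through step 3 (move(store,kitchen)): drop {at(kitchen)}, keep {have(k1), open(d_kitchen_lab)}, require {at(store), open(d_store_kitchen)}
    → {at(store), have(k1), open(d_kitchen_lab), open(d_store_kitchen)}
  through step 2 (unlock(d_kitchen_lab)): drop {open(d_kitchen_lab)}, keep {at(store), have(k1), open(d_store_kitchen)}, require {have(k1), locked(d_kitchen_lab)}
    → {at(store), have(k1), locked(d_kitchen_lab), open(d_store_kitchen)}
  through step 1 (move(kitchen,store)): drop {at(store)}, keep {have(k1), locked(d_kitchen_lab), open(d_store_kitchen)}, require {at(kitchen), open(d_store_kitchen)}
    → {at(kitchen), have(k1), locked(d_kitchen_lab), open(d_store_kitchen)}

== RESULT ==
["at(kitchen)", "have(k1)", "locked(d_kitchen_lab)", "open(d_store_kitchen)"]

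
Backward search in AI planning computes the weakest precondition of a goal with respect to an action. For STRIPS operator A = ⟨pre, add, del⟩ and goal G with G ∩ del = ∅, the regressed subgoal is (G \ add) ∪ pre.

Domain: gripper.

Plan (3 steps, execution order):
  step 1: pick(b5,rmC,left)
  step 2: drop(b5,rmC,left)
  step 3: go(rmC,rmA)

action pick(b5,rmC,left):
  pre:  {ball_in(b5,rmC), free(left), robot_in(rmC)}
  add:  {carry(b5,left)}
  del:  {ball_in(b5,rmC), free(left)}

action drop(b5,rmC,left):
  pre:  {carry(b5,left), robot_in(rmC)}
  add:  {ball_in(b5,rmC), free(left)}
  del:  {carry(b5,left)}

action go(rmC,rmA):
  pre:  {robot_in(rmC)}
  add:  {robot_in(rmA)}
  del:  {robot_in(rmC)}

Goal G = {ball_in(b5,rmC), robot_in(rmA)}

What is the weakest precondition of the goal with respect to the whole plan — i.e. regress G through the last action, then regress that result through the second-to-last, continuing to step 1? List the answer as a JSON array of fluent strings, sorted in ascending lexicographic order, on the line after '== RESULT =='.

Regress step by step:
  through step 3 (go(rmC,rmA)): drop {robot_in(rmA)}, keep {ball_in(b5,rmC)}, require {robot_in(rmC)}
    → {ball_in(b5,rmC), robot_in(rmC)}
  through step 2 (drop(b5,rmC,left)): drop {ball_in(b5,rmC)}, keep {robot_in(rmC)}, require {carry(b5,left), robot_in(rmC)}
    → {carry(b5,left), robot_in(rmC)}
  through step 1 (pick(b5,rmC,left)): drop {carry(b5,left)}, keep {robot_in(rmC)}, require {ball_in(b5,rmC), free(left), robot_in(rmC)}
    → {ball_in(b5,rmC), free(left), robot_in(rmC)}

== RESULT ==
["ball_in(b5,rmC)", "free(left)", "robot_in(rmC)"]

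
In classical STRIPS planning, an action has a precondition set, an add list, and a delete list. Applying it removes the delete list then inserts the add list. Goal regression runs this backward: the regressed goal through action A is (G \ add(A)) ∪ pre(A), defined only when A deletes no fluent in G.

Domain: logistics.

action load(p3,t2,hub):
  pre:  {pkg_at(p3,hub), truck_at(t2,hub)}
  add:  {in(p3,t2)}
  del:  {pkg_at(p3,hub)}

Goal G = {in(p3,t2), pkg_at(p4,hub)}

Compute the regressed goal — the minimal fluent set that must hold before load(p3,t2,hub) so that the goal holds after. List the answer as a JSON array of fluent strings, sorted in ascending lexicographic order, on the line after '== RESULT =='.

Regress:
  G ∩ del = {}  (empty — regression defined)
  G \ add = {in(p3,t2), pkg_at(p4,hub)} \ {in(p3,t2)} = {pkg_at(p4,hub)}
  ∪ pre   = {pkg_at(p4,hub)} ∪ {pkg_at(p3,hub), truck_at(t2,hub)}
          = {pkg_at(p3,hub), pkg_at(p4,hub), truck_at(t2,hub)}

== RESULT ==
["pkg_at(p3,hub)", "pkg_at(p4,hub)", "truck_at(t2,hub)"]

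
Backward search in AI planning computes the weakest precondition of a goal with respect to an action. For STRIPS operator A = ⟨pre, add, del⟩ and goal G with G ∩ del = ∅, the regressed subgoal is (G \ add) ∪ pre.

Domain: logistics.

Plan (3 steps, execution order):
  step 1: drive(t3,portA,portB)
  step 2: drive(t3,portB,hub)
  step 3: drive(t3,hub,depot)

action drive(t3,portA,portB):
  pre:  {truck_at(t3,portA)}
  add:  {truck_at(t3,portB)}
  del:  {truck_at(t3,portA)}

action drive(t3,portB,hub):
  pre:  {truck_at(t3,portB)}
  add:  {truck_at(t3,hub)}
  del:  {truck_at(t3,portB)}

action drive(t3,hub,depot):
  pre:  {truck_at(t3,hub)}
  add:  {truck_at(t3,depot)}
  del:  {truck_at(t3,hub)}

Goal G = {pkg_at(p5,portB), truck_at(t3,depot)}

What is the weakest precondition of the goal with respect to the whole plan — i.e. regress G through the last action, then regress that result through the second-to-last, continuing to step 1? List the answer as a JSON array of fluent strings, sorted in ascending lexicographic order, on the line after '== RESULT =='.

Work backward from the goal:
  through step 3 (drive(t3,hub,depot)): drop {truck_at(t3,depot)}, keep {pkg_at(p5,portB)}, require {truck_at(t3,hub)}
    → {pkg_at(p5,portB), truck_at(t3,hub)}
  through step 2 (drive(t3,portB,hub)): drop {truck_at(t3,hub)}, keep {pkg_at(p5,portB)}, require {truck_at(t3,portB)}
    → {pkg_at(p5,portB), truck_at(t3,portB)}
  through step 1 (drive(t3,portA,portB)): drop {truck_at(t3,portB)}, keep {pkg_at(p5,portB)}, require {truck_at(t3,portA)}
    → {pkg_at(p5,portB), truck_at(t3,portA)}

== RESULT ==
["pkg_at(p5,portB)", "truck_at(t3,portA)"]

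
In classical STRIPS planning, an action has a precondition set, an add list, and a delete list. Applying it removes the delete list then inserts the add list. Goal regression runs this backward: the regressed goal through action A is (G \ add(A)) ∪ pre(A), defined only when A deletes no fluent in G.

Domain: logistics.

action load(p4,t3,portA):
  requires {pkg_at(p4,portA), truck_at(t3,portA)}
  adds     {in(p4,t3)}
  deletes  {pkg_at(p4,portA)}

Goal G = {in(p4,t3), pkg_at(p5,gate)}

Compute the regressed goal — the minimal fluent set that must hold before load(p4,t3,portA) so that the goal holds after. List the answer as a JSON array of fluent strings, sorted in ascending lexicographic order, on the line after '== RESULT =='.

Regress:
  G ∩ del = {}  (empty — regression defined)
  G \ add = {in(p4,t3), pkg_at(p5,gate)} \ {in(p4,t3)} = {pkg_at(p5,gate)}
  ∪ pre   = {pkg_at(p5,gate)} ∪ {pkg_at(p4,portA), truck_at(t3,portA)}
          = {pkg_at(p4,portA), pkg_at(p5,gate), truck_at(t3,portA)}

== RESULT ==
["pkg_at(p4,portA)", "pkg_at(p5,gate)", "truck_at(t3,portA)"]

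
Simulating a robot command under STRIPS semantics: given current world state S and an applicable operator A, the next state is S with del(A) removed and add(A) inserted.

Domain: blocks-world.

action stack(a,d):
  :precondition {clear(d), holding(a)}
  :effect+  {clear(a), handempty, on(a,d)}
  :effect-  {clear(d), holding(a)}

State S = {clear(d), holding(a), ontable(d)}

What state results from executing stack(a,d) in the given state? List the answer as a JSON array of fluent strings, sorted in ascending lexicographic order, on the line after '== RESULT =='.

Compute (S \ del) ∪ add:
  pre ⊆ S: {clear(d), holding(a)} ⊆ S  — applicable
  S \ del = {ontable(d)}
  ∪ add   = {clear(a), handempty, on(a,d), ontable(d)}

== RESULT ==
["clear(a)", "handempty", "on(a,d)", "ontable(d)"]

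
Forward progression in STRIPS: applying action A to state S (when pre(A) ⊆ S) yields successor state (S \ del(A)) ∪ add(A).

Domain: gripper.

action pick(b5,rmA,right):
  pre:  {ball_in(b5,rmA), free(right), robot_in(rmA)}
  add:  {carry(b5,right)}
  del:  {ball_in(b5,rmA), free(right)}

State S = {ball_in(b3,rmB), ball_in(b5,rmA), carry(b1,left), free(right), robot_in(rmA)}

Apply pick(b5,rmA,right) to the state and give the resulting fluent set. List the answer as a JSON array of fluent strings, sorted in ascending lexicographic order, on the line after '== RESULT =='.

Compute (S \ del) ∪ add:
  pre ⊆ S: {ball_in(b5,rmA), free(right), robot_in(rmA)} ⊆ S  — applicable
  S \ del = {ball_in(b3,rmB), carry(b1,left), robot_in(rmA)}
  ∪ add   = {ball_in(b3,rmB), carry(b1,left), carry(b5,right), robot_in(rmA)}

== RESULT ==
["ball_in(b3,rmB)", "carry(b1,left)", "carry(b5,right)", "robot_in(rmA)"]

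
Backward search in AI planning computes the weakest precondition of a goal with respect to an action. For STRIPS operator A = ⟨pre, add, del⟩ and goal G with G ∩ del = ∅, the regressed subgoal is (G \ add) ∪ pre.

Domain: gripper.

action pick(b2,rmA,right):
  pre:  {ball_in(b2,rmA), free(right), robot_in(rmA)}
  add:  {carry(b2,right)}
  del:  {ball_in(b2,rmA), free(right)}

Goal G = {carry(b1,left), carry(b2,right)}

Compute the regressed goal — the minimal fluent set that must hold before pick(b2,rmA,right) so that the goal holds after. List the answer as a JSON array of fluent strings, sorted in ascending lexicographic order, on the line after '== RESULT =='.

Compute (G \ add) ∪ pre:
  G ∩ del = {}  (empty — regression defined)
  G \ add = {carry(b1,left), carry(b2,right)} \ {carry(b2,right)} = {carry(b1,left)}
  ∪ pre   = {carry(b1,left)} ∪ {ball_in(b2,rmA), free(right), robot_in(rmA)}
          = {ball_in(b2,rmA), carry(b1,left), free(right), robot_in(rmA)}

== RESULT ==
["ball_in(b2,rmA)", "carry(b1,left)", "free(right)", "robot_in(rmA)"]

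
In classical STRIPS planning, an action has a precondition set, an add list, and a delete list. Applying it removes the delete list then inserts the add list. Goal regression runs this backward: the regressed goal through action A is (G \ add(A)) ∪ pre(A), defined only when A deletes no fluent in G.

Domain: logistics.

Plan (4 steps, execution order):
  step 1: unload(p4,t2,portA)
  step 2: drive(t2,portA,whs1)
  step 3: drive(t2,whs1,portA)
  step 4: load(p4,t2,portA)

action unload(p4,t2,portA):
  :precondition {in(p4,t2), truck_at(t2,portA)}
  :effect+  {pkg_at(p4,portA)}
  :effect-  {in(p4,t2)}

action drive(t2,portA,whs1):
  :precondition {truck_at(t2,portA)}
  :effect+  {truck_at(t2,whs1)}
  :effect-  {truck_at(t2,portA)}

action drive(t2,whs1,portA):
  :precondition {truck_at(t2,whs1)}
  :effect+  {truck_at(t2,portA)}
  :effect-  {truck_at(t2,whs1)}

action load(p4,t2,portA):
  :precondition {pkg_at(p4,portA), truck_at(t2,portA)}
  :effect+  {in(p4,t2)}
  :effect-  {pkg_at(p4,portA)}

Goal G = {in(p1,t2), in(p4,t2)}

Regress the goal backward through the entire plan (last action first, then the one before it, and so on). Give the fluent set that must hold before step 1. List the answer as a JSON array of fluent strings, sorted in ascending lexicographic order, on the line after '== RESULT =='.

Work backward from the goal:
  through step 4 (load(p4,t2,portA)): drop {in(p4,t2)}, keep {in(p1,t2)}, require {pkg_at(p4,portA), truck_at(t2,portA)}
    → {in(p1,t2), pkg_at(p4,portA), truck_at(t2,portA)}
  through step 3 (drive(t2,whs1,portA)): drop {truck_at(t2,portA)}, keep {in(p1,t2), pkg_at(p4,portA)}, require {truck_at(t2,whs1)}
    → {in(p1,t2), pkg_at(p4,portA), truck_at(t2,whs1)}
  through step 2 (drive(t2,portA,whs1)): drop {truck_at(t2,whs1)}, keep {in(p1,t2), pkg_at(p4,portA)}, require {truck_at(t2,portA)}
    → {in(p1,t2), pkg_at(p4,portA), truck_at(t2,portA)}
  through step 1 (unload(p4,t2,portA)): drop {pkg_at(p4,portA)}, keep {in(p1,t2), truck_at(t2,portA)}, require {in(p4,t2), truck_at(t2,portA)}
    → {in(p1,t2), in(p4,t2), truck_at(t2,portA)}

== RESULT ==
["in(p1,t2)", "in(p4,t2)", "truck_at(t2,portA)"]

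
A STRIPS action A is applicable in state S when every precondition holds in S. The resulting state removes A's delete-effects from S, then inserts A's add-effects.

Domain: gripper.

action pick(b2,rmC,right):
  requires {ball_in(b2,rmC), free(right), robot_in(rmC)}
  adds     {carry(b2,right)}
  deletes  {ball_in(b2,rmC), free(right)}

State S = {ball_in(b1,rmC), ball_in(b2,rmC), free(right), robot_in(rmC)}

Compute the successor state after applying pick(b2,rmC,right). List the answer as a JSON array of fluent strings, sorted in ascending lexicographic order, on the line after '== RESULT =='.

Compute (S \ del) ∪ add:
  pre ⊆ S: {ball_in(b2,rmC), free(right), robot_in(rmC)} ⊆ S  — applicable
  S \ del = {ball_in(b1,rmC), robot_in(rmC)}
  ∪ add   = {ball_in(b1,rmC), carry(b2,right), robot_in(rmC)}

== RESULT ==
["ball_in(b1,rmC)", "carry(b2,right)", "robot_in(rmC)"]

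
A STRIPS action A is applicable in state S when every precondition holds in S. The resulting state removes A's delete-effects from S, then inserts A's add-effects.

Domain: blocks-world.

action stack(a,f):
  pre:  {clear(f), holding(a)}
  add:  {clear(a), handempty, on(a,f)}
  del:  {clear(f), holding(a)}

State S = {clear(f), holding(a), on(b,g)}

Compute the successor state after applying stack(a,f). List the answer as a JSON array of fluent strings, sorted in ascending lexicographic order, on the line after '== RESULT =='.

Progress:
  pre ⊆ S: {clear(f), holding(a)} ⊆ S  — applicable
  S \ del = {on(b,g)}
  ∪ add   = {clear(a), handempty, on(a,f), on(b,g)}

== RESULT ==
["clear(a)", "handempty", "on(a,f)", "on(b,g)"]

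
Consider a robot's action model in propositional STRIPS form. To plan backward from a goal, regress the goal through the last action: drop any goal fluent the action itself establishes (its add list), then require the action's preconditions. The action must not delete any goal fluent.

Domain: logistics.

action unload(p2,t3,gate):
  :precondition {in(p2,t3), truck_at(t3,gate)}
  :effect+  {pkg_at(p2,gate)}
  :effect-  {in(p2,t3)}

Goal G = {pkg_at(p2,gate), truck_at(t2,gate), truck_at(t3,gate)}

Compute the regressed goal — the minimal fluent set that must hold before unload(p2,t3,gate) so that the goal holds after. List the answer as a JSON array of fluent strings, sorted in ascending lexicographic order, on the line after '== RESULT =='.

Regress:
  G ∩ del = {}  (empty — regression defined)
  G \ add = {pkg_at(p2,gate), truck_at(t2,gate), truck_at(t3,gate)} \ {pkg_at(p2,gate)} = {truck_at(t2,gate), truck_at(t3,gate)}
  ∪ pre   = {truck_at(t2,gate), truck_at(t3,gate)} ∪ {in(p2,t3), truck_at(t3,gate)}
          = {in(p2,t3), truck_at(t2,gate), truck_at(t3,gate)}

== RESULT ==
["in(p2,t3)", "truck_at(t2,gate)", "truck_at(t3,gate)"]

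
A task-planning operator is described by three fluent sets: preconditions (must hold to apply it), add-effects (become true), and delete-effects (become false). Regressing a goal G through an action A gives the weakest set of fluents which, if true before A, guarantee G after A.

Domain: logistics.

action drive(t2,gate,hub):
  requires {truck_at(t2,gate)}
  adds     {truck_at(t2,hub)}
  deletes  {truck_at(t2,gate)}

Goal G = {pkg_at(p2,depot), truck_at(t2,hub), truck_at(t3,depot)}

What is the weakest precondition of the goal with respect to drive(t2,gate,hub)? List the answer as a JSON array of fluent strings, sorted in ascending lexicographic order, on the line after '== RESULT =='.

Compute (G \ add) ∪ pre:
  G ∩ del = {}  (empty — regression defined)
  G \ add = {pkg_at(p2,depot), truck_at(t2,hub), truck_at(t3,depot)} \ {truck_at(t2,hub)} = {pkg_at(p2,depot), truck_at(t3,depot)}
  ∪ pre   = {pkg_at(p2,depot), truck_at(t3,depot)} ∪ {truck_at(t2,gate)}
          = {pkg_at(p2,depot), truck_at(t2,gate), truck_at(t3,depot)}

== RESULT ==
["pkg_at(p2,depot)", "truck_at(t2,gate)", "truck_at(t3,depot)"]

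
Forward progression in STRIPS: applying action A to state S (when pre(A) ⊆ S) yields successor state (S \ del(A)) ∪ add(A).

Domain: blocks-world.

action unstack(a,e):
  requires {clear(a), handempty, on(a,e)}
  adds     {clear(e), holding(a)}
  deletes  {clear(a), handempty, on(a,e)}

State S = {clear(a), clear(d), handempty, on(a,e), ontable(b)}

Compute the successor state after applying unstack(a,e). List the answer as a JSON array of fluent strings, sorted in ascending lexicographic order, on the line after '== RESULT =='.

Progress:
  pre ⊆ S: {clear(a), handempty, on(a,e)} ⊆ S  — applicable
  S \ del = {clear(d), ontable(b)}
  ∪ add   = {clear(d), clear(e), holding(a), ontable(b)}

== RESULT ==
["clear(d)", "clear(e)", "holding(a)", "ontable(b)"]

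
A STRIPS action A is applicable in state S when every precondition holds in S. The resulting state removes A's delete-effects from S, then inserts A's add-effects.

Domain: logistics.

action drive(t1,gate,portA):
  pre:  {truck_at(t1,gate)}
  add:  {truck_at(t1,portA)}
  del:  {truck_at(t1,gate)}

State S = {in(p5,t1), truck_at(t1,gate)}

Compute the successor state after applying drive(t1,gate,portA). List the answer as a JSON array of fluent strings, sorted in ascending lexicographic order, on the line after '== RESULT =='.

Compute (S \ del) ∪ add:
  pre ⊆ S: {truck_at(t1,gate)} ⊆ S  — applicable
  S \ del = {in(p5,t1)}
  ∪ add   = {in(p5,t1), truck_at(t1,portA)}

== RESULT ==
["in(p5,t1)", "truck_at(t1,portA)"]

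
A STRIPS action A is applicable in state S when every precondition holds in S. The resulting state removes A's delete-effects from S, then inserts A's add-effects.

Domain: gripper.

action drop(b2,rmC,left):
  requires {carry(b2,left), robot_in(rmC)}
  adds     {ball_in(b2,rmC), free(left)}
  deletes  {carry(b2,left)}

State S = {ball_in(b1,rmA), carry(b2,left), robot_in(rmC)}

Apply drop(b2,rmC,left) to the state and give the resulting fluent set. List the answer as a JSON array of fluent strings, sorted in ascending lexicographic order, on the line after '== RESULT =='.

Compute (S \ del) ∪ add:
  pre ⊆ S: {carry(b2,left), robot_in(rmC)} ⊆ S  — applicable
  S \ del = {ball_in(b1,rmA), robot_in(rmC)}
  ∪ add   = {ball_in(b1,rmA), ball_in(b2,rmC), free(left), robot_in(rmC)}

== RESULT ==
["ball_in(b1,rmA)", "ball_in(b2,rmC)", "free(left)", "robot_in(rmC)"]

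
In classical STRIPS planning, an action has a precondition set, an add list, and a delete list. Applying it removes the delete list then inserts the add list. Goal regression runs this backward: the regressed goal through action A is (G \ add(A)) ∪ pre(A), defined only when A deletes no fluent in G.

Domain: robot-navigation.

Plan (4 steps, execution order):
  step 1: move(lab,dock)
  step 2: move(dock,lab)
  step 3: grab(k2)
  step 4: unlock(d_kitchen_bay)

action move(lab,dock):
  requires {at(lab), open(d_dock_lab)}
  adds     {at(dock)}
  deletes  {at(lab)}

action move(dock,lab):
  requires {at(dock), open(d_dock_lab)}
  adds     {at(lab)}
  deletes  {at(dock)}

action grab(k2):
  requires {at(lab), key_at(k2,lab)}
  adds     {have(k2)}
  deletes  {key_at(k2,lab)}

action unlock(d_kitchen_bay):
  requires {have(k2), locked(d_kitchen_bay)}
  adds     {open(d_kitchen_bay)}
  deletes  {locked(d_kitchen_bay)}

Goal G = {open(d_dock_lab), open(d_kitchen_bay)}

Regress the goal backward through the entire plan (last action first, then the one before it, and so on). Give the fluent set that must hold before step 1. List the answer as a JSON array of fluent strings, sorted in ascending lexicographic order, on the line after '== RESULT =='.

Regress step by step:
  through step 4 (unlock(d_kitchen_bay)): drop {open(d_kitchen_bay)}, keep {open(d_dock_lab)}, require {have(k2), locked(d_kitchen_bay)}
    → {have(k2), locked(d_kitchen_bay), open(d_dock_lab)}
  through step 3 (grab(k2)): drop {have(k2)}, keep {locked(d_kitchen_bay), open(d_dock_lab)}, require {at(lab), key_at(k2,lab)}
    → {at(lab), key_at(k2,lab), locked(d_kitchen_bay), open(d_dock_lab)}
  through step 2 (move(dock,lab)): drop {at(lab)}, keep {key_at(k2,lab), locked(d_kitchen_bay), open(d_dock_lab)}, require {at(dock), open(d_dock_lab)}
    → {at(dock), key_at(k2,lab), locked(d_kitchen_bay), open(d_dock_lab)}
  through step 1 (move(lab,dock)): drop {at(dock)}, keep {key_at(k2,lab), locked(d_kitchen_bay), open(d_dock_lab)}, require {at(lab), open(d_dock_lab)}
    → {at(lab), key_at(k2,lab), locked(d_kitchen_bay), open(d_dock_lab)}

== RESULT ==
["at(lab)", "key_at(k2,lab)", "locked(d_kitchen_bay)", "open(d_dock_lab)"]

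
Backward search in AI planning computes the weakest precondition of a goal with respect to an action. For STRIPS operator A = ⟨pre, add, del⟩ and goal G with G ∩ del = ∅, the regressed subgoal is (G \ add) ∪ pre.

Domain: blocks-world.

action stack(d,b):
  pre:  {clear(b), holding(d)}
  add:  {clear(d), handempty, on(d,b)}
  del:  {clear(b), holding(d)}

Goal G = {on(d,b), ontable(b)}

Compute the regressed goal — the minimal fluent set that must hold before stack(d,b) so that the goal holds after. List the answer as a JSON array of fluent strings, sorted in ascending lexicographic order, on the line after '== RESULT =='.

Compute (G \ add) ∪ pre:
  G ∩ del = {}  (empty — regression defined)
  G \ add = {on(d,b), ontable(b)} \ {clear(d), handempty, on(d,b)} = {ontable(b)}
  ∪ pre   = {ontable(b)} ∪ {clear(b), holding(d)}
          = {clear(b), holding(d), ontable(b)}

== RESULT ==
["clear(b)", "holding(d)", "ontable(b)"]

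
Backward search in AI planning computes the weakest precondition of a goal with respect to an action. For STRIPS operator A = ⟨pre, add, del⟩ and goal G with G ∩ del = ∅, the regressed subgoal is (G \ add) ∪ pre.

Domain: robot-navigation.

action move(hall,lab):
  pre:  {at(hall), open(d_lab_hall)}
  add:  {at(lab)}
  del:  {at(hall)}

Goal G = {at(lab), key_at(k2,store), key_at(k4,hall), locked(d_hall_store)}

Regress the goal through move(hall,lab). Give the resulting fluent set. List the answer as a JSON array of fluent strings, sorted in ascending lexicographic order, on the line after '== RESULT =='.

Regress:
  G ∩ del = {}  (empty — regression defined)
  G \ add = {at(lab), key_at(k2,store), key_at(k4,hall), locked(d_hall_store)} \ {at(lab)} = {key_at(k2,store), key_at(k4,hall), locked(d_hall_store)}
  ∪ pre   = {key_at(k2,store), key_at(k4,hall), locked(d_hall_store)} ∪ {at(hall), open(d_lab_hall)}
          = {at(hall), key_at(k2,store), key_at(k4,hall), locked(d_hall_store), open(d_lab_hall)}

== RESULT ==
["at(hall)", "key_at(k2,store)", "key_at(k4,hall)", "locked(d_hall_store)", "open(d_lab_hall)"]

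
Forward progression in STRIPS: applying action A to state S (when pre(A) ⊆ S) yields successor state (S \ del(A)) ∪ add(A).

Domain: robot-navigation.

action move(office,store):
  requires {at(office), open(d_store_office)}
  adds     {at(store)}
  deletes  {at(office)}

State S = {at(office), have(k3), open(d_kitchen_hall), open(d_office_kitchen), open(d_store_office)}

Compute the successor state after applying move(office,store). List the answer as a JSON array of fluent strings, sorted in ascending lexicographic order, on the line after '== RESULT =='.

Progress:
  pre ⊆ S: {at(office), open(d_store_office)} ⊆ S  — applicable
  S \ del = {have(k3), open(d_kitchen_hall), open(d_office_kitchen), open(d_store_office)}
  ∪ add   = {at(store), have(k3), open(d_kitchen_hall), open(d_office_kitchen), open(d_store_office)}

== RESULT ==
["at(store)", "have(k3)", "open(d_kitchen_hall)", "open(d_office_kitchen)", "open(d_store_office)"]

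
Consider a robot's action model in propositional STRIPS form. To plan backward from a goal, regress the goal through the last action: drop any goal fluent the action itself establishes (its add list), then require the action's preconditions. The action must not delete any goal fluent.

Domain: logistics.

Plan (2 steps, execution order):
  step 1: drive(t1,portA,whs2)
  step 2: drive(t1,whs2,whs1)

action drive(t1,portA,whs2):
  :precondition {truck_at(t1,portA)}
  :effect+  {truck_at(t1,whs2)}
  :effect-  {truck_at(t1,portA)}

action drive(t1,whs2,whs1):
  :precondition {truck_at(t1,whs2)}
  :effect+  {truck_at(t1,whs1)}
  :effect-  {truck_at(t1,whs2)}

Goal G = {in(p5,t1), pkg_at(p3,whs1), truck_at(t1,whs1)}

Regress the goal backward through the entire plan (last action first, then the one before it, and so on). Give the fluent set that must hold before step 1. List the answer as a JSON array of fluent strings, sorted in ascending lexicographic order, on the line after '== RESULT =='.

Work backward from the goal:
  through step 2 (drive(t1,whs2,whs1)): drop {truck_at(t1,whs1)}, keep {in(p5,t1), pkg_at(p3,whs1)}, require {truck_at(t1,whs2)}
    → {in(p5,t1), pkg_at(p3,whs1), truck_at(t1,whs2)}
  through step 1 (drive(t1,portA,whs2)): drop {truck_at(t1,whs2)}, keep {in(p5,t1), pkg_at(p3,whs1)}, require {truck_at(t1,portA)}
    → {in(p5,t1), pkg_at(p3,whs1), truck_at(t1,portA)}

== RESULT ==
["in(p5,t1)", "pkg_at(p3,whs1)", "truck_at(t1,portA)"]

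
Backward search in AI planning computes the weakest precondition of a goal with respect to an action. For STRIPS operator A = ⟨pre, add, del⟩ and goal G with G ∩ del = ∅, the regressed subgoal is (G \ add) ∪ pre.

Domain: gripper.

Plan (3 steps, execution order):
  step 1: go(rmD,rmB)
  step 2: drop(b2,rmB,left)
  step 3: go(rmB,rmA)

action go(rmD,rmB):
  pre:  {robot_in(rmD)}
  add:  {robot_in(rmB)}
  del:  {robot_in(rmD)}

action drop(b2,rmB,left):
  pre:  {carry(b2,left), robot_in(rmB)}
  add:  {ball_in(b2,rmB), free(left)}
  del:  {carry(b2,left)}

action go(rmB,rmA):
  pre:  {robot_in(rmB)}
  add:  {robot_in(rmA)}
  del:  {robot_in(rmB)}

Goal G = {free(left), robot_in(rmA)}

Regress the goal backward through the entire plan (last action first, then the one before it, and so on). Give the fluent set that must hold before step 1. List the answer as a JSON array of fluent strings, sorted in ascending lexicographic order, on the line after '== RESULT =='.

Regress step by step:
  through step 3 (go(rmB,rmA)): drop {robot_in(rmA)}, keep {free(left)}, require {robot_in(rmB)}
    → {free(left), robot_in(rmB)}
  through step 2 (drop(b2,rmB,left)): drop {free(left)}, keep {robot_in(rmB)}, require {carry(b2,left), robot_in(rmB)}
    → {carry(b2,left), robot_in(rmB)}
  through step 1 (go(rmD,rmB)): drop {robot_in(rmB)}, keep {carry(b2,left)}, require {robot_in(rmD)}
    → {carry(b2,left), robot_in(rmD)}

== RESULT ==
["carry(b2,left)", "robot_in(rmD)"]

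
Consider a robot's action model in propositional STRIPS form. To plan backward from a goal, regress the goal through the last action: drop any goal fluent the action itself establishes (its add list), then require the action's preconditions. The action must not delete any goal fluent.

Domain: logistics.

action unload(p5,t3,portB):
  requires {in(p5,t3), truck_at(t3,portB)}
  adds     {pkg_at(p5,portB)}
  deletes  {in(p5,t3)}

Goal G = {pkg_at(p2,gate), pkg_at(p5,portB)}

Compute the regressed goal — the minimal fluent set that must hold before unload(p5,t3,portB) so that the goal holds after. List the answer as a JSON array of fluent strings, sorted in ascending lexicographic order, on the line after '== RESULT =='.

Regress:
  G ∩ del = {}  (empty — regression defined)
  G \ add = {pkg_at(p2,gate), pkg_at(p5,portB)} \ {pkg_at(p5,portB)} = {pkg_at(p2,gate)}
  ∪ pre   = {pkg_at(p2,gate)} ∪ {in(p5,t3), truck_at(t3,portB)}
          = {in(p5,t3), pkg_at(p2,gate), truck_at(t3,portB)}

== RESULT ==
["in(p5,t3)", "pkg_at(p2,gate)", "truck_at(t3,portB)"]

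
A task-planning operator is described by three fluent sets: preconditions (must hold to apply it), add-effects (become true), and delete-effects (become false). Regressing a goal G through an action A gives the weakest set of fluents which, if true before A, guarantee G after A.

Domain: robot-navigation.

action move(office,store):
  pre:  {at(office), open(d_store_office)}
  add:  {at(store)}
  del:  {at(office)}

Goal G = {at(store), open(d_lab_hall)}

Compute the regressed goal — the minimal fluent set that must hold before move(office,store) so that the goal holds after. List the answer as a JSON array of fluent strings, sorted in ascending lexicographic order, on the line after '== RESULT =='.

Regress:
  G ∩ del = {}  (empty — regression defined)
  G \ add = {at(store), open(d_lab_hall)} \ {at(store)} = {open(d_lab_hall)}
  ∪ pre   = {open(d_lab_hall)} ∪ {at(office), open(d_store_office)}
          = {at(office), open(d_lab_hall), open(d_store_office)}

== RESULT ==
["at(office)", "open(d_lab_hall)", "open(d_store_office)"]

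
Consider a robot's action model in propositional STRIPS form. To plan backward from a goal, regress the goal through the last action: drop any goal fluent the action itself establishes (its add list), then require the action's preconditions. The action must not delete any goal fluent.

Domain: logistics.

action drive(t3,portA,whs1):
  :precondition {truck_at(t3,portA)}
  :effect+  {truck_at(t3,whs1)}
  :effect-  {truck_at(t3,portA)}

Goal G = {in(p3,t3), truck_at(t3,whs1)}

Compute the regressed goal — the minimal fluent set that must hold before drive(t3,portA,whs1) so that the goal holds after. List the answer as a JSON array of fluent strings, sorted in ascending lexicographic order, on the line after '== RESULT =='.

Compute (G \ add) ∪ pre:
  G ∩ del = {}  (empty — regression defined)
  G \ add = {in(p3,t3), truck_at(t3,whs1)} \ {truck_at(t3,whs1)} = {in(p3,t3)}
  ∪ pre   = {in(p3,t3)} ∪ {truck_at(t3,portA)}
          = {in(p3,t3), truck_at(t3,portA)}

== RESULT ==
["in(p3,t3)", "truck_at(t3,portA)"]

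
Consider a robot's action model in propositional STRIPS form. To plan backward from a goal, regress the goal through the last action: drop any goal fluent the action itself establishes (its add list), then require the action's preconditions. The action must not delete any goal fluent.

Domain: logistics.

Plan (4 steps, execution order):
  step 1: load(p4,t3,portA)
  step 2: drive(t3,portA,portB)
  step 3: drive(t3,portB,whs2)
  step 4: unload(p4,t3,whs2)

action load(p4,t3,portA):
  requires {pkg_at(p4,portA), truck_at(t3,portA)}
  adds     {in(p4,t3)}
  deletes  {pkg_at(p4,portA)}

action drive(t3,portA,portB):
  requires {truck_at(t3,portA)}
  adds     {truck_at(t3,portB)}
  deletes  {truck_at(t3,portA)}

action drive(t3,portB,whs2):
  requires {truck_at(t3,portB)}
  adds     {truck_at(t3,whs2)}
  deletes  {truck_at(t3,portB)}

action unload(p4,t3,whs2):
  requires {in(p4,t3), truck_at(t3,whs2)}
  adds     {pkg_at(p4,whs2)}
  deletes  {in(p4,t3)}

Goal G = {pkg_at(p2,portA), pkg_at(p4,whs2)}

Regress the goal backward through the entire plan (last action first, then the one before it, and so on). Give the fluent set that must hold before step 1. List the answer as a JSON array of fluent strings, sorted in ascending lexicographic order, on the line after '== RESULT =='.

Regress step by step:
  through step 4 (unload(p4,t3,whs2)): drop {pkg_at(p4,whs2)}, keep {pkg_at(p2,portA)}, require {in(p4,t3), truck_at(t3,whs2)}
    → {in(p4,t3), pkg_at(p2,portA), truck_at(t3,whs2)}
  through step 3 (drive(t3,portB,whs2)): drop {truck_at(t3,whs2)}, keep {in(p4,t3), pkg_at(p2,portA)}, require {truck_at(t3,portB)}
    → {in(p4,t3), pkg_at(p2,portA), truck_at(t3,portB)}
  through step 2 (drive(t3,portA,portB)): drop {truck_at(t3,portB)}, keep {in(p4,t3), pkg_at(p2,portA)}, require {truck_at(t3,portA)}
    → {in(p4,t3), pkg_at(p2,portA), truck_at(t3,portA)}
  through step 1 (load(p4,t3,portA)): drop {in(p4,t3)}, keep {pkg_at(p2,portA), truck_at(t3,portA)}, require {pkg_at(p4,portA), truck_at(t3,portA)}
    → {pkg_at(p2,portA), pkg_at(p4,portA), truck_at(t3,portA)}

== RESULT ==
["pkg_at(p2,portA)", "pkg_at(p4,portA)", "truck_at(t3,portA)"]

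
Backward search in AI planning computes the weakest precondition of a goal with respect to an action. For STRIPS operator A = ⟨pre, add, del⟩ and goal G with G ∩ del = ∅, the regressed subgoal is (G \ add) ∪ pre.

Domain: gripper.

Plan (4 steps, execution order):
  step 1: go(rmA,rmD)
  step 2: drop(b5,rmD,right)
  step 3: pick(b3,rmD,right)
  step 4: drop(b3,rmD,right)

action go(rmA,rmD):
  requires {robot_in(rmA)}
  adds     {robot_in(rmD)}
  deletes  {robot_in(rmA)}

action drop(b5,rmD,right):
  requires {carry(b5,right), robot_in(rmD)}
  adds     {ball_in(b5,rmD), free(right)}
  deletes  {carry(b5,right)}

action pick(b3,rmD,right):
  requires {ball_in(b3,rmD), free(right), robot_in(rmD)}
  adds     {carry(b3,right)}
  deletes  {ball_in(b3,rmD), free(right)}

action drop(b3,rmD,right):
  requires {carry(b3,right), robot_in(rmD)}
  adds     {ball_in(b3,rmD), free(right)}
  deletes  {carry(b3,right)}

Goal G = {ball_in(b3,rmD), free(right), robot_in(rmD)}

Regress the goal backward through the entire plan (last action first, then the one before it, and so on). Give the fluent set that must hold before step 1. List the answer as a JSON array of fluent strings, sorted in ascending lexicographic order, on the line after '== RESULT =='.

Regress step by step:
  through step 4 (drop(b3,rmD,right)): drop {ball_in(b3,rmD), free(right)}, keep {robot_in(rmD)}, require {carry(b3,right), robot_in(rmD)}
    → {carry(b3,right), robot_in(rmD)}
  through step 3 (pick(b3,rmD,right)): drop {carry(b3,right)}, keep {robot_in(rmD)}, require {ball_in(b3,rmD), free(right), robot_in(rmD)}
    → {ball_in(b3,rmD), free(right), robot_in(rmD)}
  through step 2 (drop(b5,rmD,right)): drop {free(right)}, keep {ball_in(b3,rmD), robot_in(rmD)}, require {carry(b5,right), robot_in(rmD)}
    → {ball_in(b3,rmD), carry(b5,right), robot_in(rmD)}
  through step 1 (go(rmA,rmD)): drop {robot_in(rmD)}, keep {ball_in(b3,rmD), carry(b5,right)}, require {robot_in(rmA)}
    → {ball_in(b3,rmD), carry(b5,right), robot_in(rmA)}

== RESULT ==
["ball_in(b3,rmD)", "carry(b5,right)", "robot_in(rmA)"]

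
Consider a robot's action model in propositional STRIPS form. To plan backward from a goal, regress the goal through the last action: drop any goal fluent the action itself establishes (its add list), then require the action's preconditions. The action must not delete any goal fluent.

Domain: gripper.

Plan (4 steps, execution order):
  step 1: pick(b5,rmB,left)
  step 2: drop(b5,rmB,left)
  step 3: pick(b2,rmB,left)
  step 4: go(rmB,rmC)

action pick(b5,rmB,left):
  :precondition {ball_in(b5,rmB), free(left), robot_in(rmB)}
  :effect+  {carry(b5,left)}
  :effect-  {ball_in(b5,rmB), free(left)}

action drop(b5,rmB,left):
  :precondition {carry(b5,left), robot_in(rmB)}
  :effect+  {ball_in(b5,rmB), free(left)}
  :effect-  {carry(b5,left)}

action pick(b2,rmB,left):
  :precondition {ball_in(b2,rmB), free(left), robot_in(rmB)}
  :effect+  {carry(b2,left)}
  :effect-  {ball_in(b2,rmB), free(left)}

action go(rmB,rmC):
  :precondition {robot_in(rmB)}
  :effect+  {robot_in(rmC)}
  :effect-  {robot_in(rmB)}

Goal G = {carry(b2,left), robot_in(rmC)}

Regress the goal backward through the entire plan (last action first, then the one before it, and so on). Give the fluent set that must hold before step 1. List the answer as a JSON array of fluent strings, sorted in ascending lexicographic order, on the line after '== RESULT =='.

Work backward from the goal:
  through step 4 (go(rmB,rmC)): drop {robot_in(rmC)}, keep {carry(b2,left)}, require {robot_in(rmB)}
    → {carry(b2,left), robot_in(rmB)}
  through step 3 (pick(b2,rmB,left)): drop {carry(b2,left)}, keep {robot_in(rmB)}, require {ball_in(b2,rmB), free(left), robot_in(rmB)}
    → {ball_in(b2,rmB), free(left), robot_in(rmB)}
  through step 2 (drop(b5,rmB,left)): drop {free(left)}, keep {ball_in(b2,rmB), robot_in(rmB)}, require {carry(b5,left), robot_in(rmB)}
    → {ball_in(b2,rmB), carry(b5,left), robot_in(rmB)}
  through step 1 (pick(b5,rmB,left)): drop {carry(b5,left)}, keep {ball_in(b2,rmB), robot_in(rmB)}, require {ball_in(b5,rmB), free(left), robot_in(rmB)}
    → {ball_in(b2,rmB), ball_in(b5,rmB), free(left), robot_in(rmB)}

== RESULT ==
["ball_in(b2,rmB)", "ball_in(b5,rmB)", "free(left)", "robot_in(rmB)"]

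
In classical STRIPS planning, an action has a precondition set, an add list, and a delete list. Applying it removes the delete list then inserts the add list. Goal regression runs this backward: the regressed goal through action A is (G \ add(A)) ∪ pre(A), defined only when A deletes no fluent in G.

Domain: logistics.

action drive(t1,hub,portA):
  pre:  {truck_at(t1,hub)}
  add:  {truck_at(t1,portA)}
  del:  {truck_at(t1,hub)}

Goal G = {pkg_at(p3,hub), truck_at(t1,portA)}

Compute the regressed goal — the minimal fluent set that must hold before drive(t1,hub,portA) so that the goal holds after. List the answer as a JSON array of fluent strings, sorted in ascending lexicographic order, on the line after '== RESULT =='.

Compute (G \ add) ∪ pre:
  G ∩ del = {}  (empty — regression defined)
  G \ add = {pkg_at(p3,hub), truck_at(t1,portA)} \ {truck_at(t1,portA)} = {pkg_at(p3,hub)}
  ∪ pre   = {pkg_at(p3,hub)} ∪ {truck_at(t1,hub)}
          = {pkg_at(p3,hub), truck_at(t1,hub)}

== RESULT ==
["pkg_at(p3,hub)", "truck_at(t1,hub)"]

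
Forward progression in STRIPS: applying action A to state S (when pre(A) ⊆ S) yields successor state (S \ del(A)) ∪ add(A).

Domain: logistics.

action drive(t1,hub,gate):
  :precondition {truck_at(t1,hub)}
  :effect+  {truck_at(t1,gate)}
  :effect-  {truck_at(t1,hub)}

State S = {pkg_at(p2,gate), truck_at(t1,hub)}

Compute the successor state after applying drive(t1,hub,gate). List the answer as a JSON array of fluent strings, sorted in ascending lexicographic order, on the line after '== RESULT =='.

Progress:
  pre ⊆ S: {truck_at(t1,hub)} ⊆ S  — applicable
  S \ del = {pkg_at(p2,gate)}
  ∪ add   = {pkg_at(p2,gate), truck_at(t1,gate)}

== RESULT ==
["pkg_at(p2,gate)", "truck_at(t1,gate)"]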